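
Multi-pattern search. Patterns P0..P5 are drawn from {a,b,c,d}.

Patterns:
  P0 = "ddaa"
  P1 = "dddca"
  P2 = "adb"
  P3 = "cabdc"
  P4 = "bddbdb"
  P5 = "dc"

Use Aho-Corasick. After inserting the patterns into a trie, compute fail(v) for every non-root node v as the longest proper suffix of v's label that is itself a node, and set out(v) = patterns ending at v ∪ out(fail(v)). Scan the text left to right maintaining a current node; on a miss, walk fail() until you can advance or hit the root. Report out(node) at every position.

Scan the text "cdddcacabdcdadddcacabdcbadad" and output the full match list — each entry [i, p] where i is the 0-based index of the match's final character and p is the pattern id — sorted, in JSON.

Build:
Trie nodes:
  n0 'ε': a→8 b→16 c→11 d→1
  n1 'd': c→22 d→2
  n2 'dd': a→3 d→5
  n3 'dda': a→4
  n4 'ddaa': ·  [P0 ends]
  n5 'ddd': c→6
  n6 'dddc': a→7
  n7 'dddca': ·  [P1 ends]
  n8 'a': d→9
  n9 'ad': b→10
  n10 'adb': ·  [P2 ends]
  n11 'c': a→12
  n12 'ca': b→13
  n13 'cab': d→14
  n14 'cabd': c→15
  n15 'cabdc': ·  [P3 ends]
  n16 'b': d→17
  n17 'bd': d→18
  n18 'bdd': b→19
  n19 'bddb': d→20
  n20 'bddbd': b→21
  n21 'bddbdb': ·  [P4 ends]
  n22 'dc': ·  [P5 ends]

Failure links (BFS by depth):
  fail(1) 'd': from fail(0)=0 chase 'd': 0 ⇒ 0;  out=∅∪out(0)=∅
  fail(8) 'a': from fail(0)=0 chase 'a': 0 ⇒ 0;  out=∅∪out(0)=∅
  fail(11) 'c': from fail(0)=0 chase 'c': 0 ⇒ 0;  out=∅∪out(0)=∅
  fail(16) 'b': from fail(0)=0 chase 'b': 0 ⇒ 0;  out=∅∪out(0)=∅
  fail(2) 'dd': from fail(1)=0 chase 'd': 0 ⇒ 1;  out=∅∪out(1)=∅
  fail(9) 'ad': from fail(8)=0 chase 'd': 0 ⇒ 1;  out=∅∪out(1)=∅
  fail(12) 'ca': from fail(11)=0 chase 'a': 0 ⇒ 8;  out=∅∪out(8)=∅
  fail(17) 'bd': from fail(16)=0 chase 'd': 0 ⇒ 1;  out=∅∪out(1)=∅
  fail(22) 'dc': from fail(1)=0 chase 'c': 0 ⇒ 11;  out={5}∪out(11)={5}
  fail(3) 'dda': from fail(2)=1 chase 'a': 1→0 ⇒ 8;  out=∅∪out(8)=∅
  fail(5) 'ddd': from fail(2)=1 chase 'd': 1 ⇒ 2;  out=∅∪out(2)=∅
  fail(10) 'adb': from fail(9)=1 chase 'b': 1→0 ⇒ 16;  out={2}∪out(16)={2}
  fail(13) 'cab': from fail(12)=8 chase 'b': 8→0 ⇒ 16;  out=∅∪out(16)=∅
  fail(18) 'bdd': from fail(17)=1 chase 'd': 1 ⇒ 2;  out=∅∪out(2)=∅
  fail(4) 'ddaa': from fail(3)=8 chase 'a': 8→0 ⇒ 8;  out={0}∪out(8)={0}
  fail(6) 'dddc': from fail(5)=2 chase 'c': 2→1 ⇒ 22;  out=∅∪out(22)={5}
  fail(14) 'cabd': from fail(13)=16 chase 'd': 16 ⇒ 17;  out=∅∪out(17)=∅
  fail(19) 'bddb': from fail(18)=2 chase 'b': 2→1→0 ⇒ 16;  out=∅∪out(16)=∅
  fail(7) 'dddca': from fail(6)=22 chase 'a': 22→11 ⇒ 12;  out={1}∪out(12)={1}
  fail(15) 'cabdc': from fail(14)=17 chase 'c': 17→1 ⇒ 22;  out={3}∪out(22)={3,5}
  fail(20) 'bddbd': from fail(19)=16 chase 'd': 16 ⇒ 17;  out=∅∪out(17)=∅
  fail(21) 'bddbdb': from fail(20)=17 chase 'b': 17→1→0 ⇒ 16;  out={4}∪out(16)={4}

Text stream:
i=0 'c': node 0→11
i=1 'd': node 11→1 (via fail)
i=2 'd': node 1→2
i=3 'd': node 2→5
i=4 'c': node 5→6  → match P5@[3:4]
i=5 'a': node 6→7  → match P1@[1:5]
i=6 'c': node 7→11 (via fail)
i=7 'a': node 11→12
i=8 'b': node 12→13
i=9 'd': node 13→14
i=10 'c': node 14→15  → match P3@[6:10],P5@[9:10]
i=11 'd': node 15→1 (via fail)
i=12 'a': node 1→8 (via fail)
i=13 'd': node 8→9
i=14 'd': node 9→2 (via fail)
i=15 'd': node 2→5
i=16 'c': node 5→6  → match P5@[15:16]
i=17 'a': node 6→7  → match P1@[13:17]
i=18 'c': node 7→11 (via fail)
i=19 'a': node 11→12
i=20 'b': node 12→13
i=21 'd': node 13→14
i=22 'c': node 14→15  → match P3@[18:22],P5@[21:22]
i=23 'b': node 15→16 (via fail)
i=24 'a': node 16→8 (via fail)
i=25 'd': node 8→9
i=26 'a': node 9→8 (via fail)
i=27 'd': node 8→9

Result: [[4,5],[5,1],[10,3],[10,5],[16,5],[17,1],[22,3],[22,5]]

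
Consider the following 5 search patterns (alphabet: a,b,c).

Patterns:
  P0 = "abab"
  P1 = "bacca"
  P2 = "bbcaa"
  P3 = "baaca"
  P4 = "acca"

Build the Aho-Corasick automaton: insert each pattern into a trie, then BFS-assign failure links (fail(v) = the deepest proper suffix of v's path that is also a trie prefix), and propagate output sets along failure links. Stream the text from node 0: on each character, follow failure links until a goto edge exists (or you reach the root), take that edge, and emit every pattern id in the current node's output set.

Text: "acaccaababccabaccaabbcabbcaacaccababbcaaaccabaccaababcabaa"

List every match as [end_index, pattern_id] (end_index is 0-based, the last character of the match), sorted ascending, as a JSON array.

Build automaton:
Trie nodes:
  n0 'ε': a→1 b→5
  n1 'a': b→2 c→17
  n2 'ab': a→3
  n3 'aba': b→4
  n4 'abab': ·  [P0 ends]
  n5 'b': a→6 b→10
  n6 'ba': a→14 c→7
  n7 'bac': c→8
  n8 'bacc': a→9
  n9 'bacca': ·  [P1 ends]
  n10 'bb': c→11
  n11 'bbc': a→12
  n12 'bbca': a→13
  n13 'bbcaa': ·  [P2 ends]
  n14 'baa': c→15
  n15 'baac': a→16
  n16 'baaca': ·  [P3 ends]
  n17 'ac': c→18
  n18 'acc': a→19
  n19 'acca': ·  [P4 ends]

BFS fail/out derivation:
  fail(1) 'a': from fail(0)=0 chase 'a': 0 ⇒ 0;  out=∅∪out(0)=∅
  fail(5) 'b': from fail(0)=0 chase 'b': 0 ⇒ 0;  out=∅∪out(0)=∅
  fail(2) 'ab': from fail(1)=0 chase 'b': 0 ⇒ 5;  out=∅∪out(5)=∅
  fail(6) 'ba': from fail(5)=0 chase 'a': 0 ⇒ 1;  out=∅∪out(1)=∅
  fail(10) 'bb': from fail(5)=0 chase 'b': 0 ⇒ 5;  out=∅∪out(5)=∅
  fail(17) 'ac': from fail(1)=0 chase 'c': 0 ⇒ 0;  out=∅∪out(0)=∅
  fail(3) 'aba': from fail(2)=5 chase 'a': 5 ⇒ 6;  out=∅∪out(6)=∅
  fail(7) 'bac': from fail(6)=1 chase 'c': 1 ⇒ 17;  out=∅∪out(17)=∅
  fail(11) 'bbc': from fail(10)=5 chase 'c': 5→0 ⇒ 0;  out=∅∪out(0)=∅
  fail(14) 'baa': from fail(6)=1 chase 'a': 1→0 ⇒ 1;  out=∅∪out(1)=∅
  fail(18) 'acc': from fail(17)=0 chase 'c': 0 ⇒ 0;  out=∅∪out(0)=∅
  fail(4) 'abab': from fail(3)=6 chase 'b': 6→1 ⇒ 2;  out={0}∪out(2)={0}
  fail(8) 'bacc': from fail(7)=17 chase 'c': 17 ⇒ 18;  out=∅∪out(18)=∅
  fail(12) 'bbca': from fail(11)=0 chase 'a': 0 ⇒ 1;  out=∅∪out(1)=∅
  fail(15) 'baac': from fail(14)=1 chase 'c': 1 ⇒ 17;  out=∅∪out(17)=∅
  fail(19) 'acca': from fail(18)=0 chase 'a': 0 ⇒ 1;  out={4}∪out(1)={4}
  fail(9) 'bacca': from fail(8)=18 chase 'a': 18 ⇒ 19;  out={1}∪out(19)={1,4}
  fail(13) 'bbcaa': from fail(12)=1 chase 'a': 1→0 ⇒ 1;  out={2}∪out(1)={2}
  fail(16) 'baaca': from fail(15)=17 chase 'a': 17→0 ⇒ 1;  out={3}∪out(1)={3}

Text stream:
i=0 'a': node 0→1
i=1 'c': node 1→17
i=2 'a': node 17→1 (fail-walked)
i=3 'c': node 1→17
i=4 'c': node 17→18
i=5 'a': node 18→19  → match P4@[2:5]
i=6 'a': node 19→1 (fail-walked)
i=7 'b': node 1→2
i=8 'a': node 2→3
i=9 'b': node 3→4  → match P0@[6:9]
i=10 'c': node 4→0 (fail-walked)
i=11 'c': node 0→0
i=12 'a': node 0→1
i=13 'b': node 1→2
i=14 'a': node 2→3
i=15 'c': node 3→7 (fail-walked)
i=16 'c': node 7→8
i=17 'a': node 8→9  → match P1@[13:17],P4@[14:17]
i=18 'a': node 9→1 (fail-walked)
i=19 'b': node 1→2
i=20 'b': node 2→10 (fail-walked)
i=21 'c': node 10→11
i=22 'a': node 11→12
i=23 'b': node 12→2 (fail-walked)
i=24 'b': node 2→10 (fail-walked)
i=25 'c': node 10→11
i=26 'a': node 11→12
i=27 'a': node 12→13  → match P2@[23:27]
i=28 'c': node 13→17 (fail-walked)
i=29 'a': node 17→1 (fail-walked)
i=30 'c': node 1→17
i=31 'c': node 17→18
i=32 'a': node 18→19  → match P4@[29:32]
i=33 'b': node 19→2 (fail-walked)
i=34 'a': node 2→3
i=35 'b': node 3→4  → match P0@[32:35]
i=36 'b': node 4→10 (fail-walked)
i=37 'c': node 10→11
i=38 'a': node 11→12
i=39 'a': node 12→13  → match P2@[35:39]
i=40 'a': node 13→1 (fail-walked)
i=41 'c': node 1→17
i=42 'c': node 17→18
i=43 'a': node 18→19  → match P4@[40:43]
i=44 'b': node 19→2 (fail-walked)
i=45 'a': node 2→3
i=46 'c': node 3→7 (fail-walked)
i=47 'c': node 7→8
i=48 'a': node 8→9  → match P1@[44:48],P4@[45:48]
i=49 'a': node 9→1 (fail-walked)
i=50 'b': node 1→2
i=51 'a': node 2→3
i=52 'b': node 3→4  → match P0@[49:52]
i=53 'c': node 4→0 (fail-walked)
i=54 'a': node 0→1
i=55 'b': node 1→2
i=56 'a': node 2→3
i=57 'a': node 3→14 (fail-walked)

Result: [[5,4],[9,0],[17,1],[17,4],[27,2],[32,4],[35,0],[39,2],[43,4],[48,1],[48,4],[52,0]]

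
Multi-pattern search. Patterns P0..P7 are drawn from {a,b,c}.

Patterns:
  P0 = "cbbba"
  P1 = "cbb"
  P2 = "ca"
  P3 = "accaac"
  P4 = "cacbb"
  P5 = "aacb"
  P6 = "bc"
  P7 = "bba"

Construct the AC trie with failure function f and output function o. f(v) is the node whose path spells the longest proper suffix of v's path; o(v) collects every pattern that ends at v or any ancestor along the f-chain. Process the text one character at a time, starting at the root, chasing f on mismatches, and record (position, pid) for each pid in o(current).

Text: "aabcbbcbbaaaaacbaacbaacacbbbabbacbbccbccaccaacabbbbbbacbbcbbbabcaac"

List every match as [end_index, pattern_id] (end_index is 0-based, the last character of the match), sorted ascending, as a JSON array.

Construct AC machine:
Trie (insert patterns):
  0='ε' goto a→7 b→19 c→1
  1='c' goto a→6 b→2
  2='cb' goto b→3
  3='cbb' goto b→4  ←P1
  4='cbbb' goto a→5
  5='cbbba' goto ·  ←P0
  6='ca' goto c→13  ←P2
  7='a' goto a→16 c→8
  8='ac' goto c→9
  9='acc' goto a→10
  10='acca' goto a→11
  11='accaa' goto c→12
  12='accaac' goto ·  ←P3
  13='cac' goto b→14
  14='cacb' goto b→15
  15='cacbb' goto ·  ←P4
  16='aa' goto c→17
  17='aac' goto b→18
  18='aacb' goto ·  ←P5
  19='b' goto b→21 c→20
  20='bc' goto ·  ←P6
  21='bb' goto a→22
  22='bba' goto ·  ←P7

Failure links (BFS by depth):
  fail(1) 'c': from fail(0)=0 chase 'c': 0 ⇒ 0;  out=∅∪out(0)=∅
  fail(7) 'a': from fail(0)=0 chase 'a': 0 ⇒ 0;  out=∅∪out(0)=∅
  fail(19) 'b': from fail(0)=0 chase 'b': 0 ⇒ 0;  out=∅∪out(0)=∅
  fail(2) 'cb': from fail(1)=0 chase 'b': 0 ⇒ 19;  out=∅∪out(19)=∅
  fail(6) 'ca': from fail(1)=0 chase 'a': 0 ⇒ 7;  out={2}∪out(7)={2}
  fail(8) 'ac': from fail(7)=0 chase 'c': 0 ⇒ 1;  out=∅∪out(1)=∅
  fail(16) 'aa': from fail(7)=0 chase 'a': 0 ⇒ 7;  out=∅∪out(7)=∅
  fail(20) 'bc': from fail(19)=0 chase 'c': 0 ⇒ 1;  out={6}∪out(1)={6}
  fail(21) 'bb': from fail(19)=0 chase 'b': 0 ⇒ 19;  out=∅∪out(19)=∅
  fail(3) 'cbb': from fail(2)=19 chase 'b': 19 ⇒ 21;  out={1}∪out(21)={1}
  fail(9) 'acc': from fail(8)=1 chase 'c': 1→0 ⇒ 1;  out=∅∪out(1)=∅
  fail(13) 'cac': from fail(6)=7 chase 'c': 7 ⇒ 8;  out=∅∪out(8)=∅
  fail(17) 'aac': from fail(16)=7 chase 'c': 7 ⇒ 8;  out=∅∪out(8)=∅
  fail(22) 'bba': from fail(21)=19 chase 'a': 19→0 ⇒ 7;  out={7}∪out(7)={7}
  fail(4) 'cbbb': from fail(3)=21 chase 'b': 21→19 ⇒ 21;  out=∅∪out(21)=∅
  fail(10) 'acca': from fail(9)=1 chase 'a': 1 ⇒ 6;  out=∅∪out(6)={2}
  fail(14) 'cacb': from fail(13)=8 chase 'b': 8→1 ⇒ 2;  out=∅∪out(2)=∅
  fail(18) 'aacb': from fail(17)=8 chase 'b': 8→1 ⇒ 2;  out={5}∪out(2)={5}
  fail(5) 'cbbba': from fail(4)=21 chase 'a': 21 ⇒ 22;  out={0}∪out(22)={0,7}
  fail(11) 'accaa': from fail(10)=6 chase 'a': 6→7 ⇒ 16;  out=∅∪out(16)=∅
  fail(15) 'cacbb': from fail(14)=2 chase 'b': 2 ⇒ 3;  out={4}∪out(3)={1,4}
  fail(12) 'accaac': from fail(11)=16 chase 'c': 16 ⇒ 17;  out={3}∪out(17)={3}

Run:
i=0 'a': node 0→7
i=1 'a': node 7→16
i=2 'b': node 16→19 (fail-walked)
i=3 'c': node 19→20  → match P6@[2:3]
i=4 'b': node 20→2 (fail-walked)
i=5 'b': node 2→3  → match P1@[3:5]
i=6 'c': node 3→20 (fail-walked)  → match P6@[5:6]
i=7 'b': node 20→2 (fail-walked)
i=8 'b': node 2→3  → match P1@[6:8]
i=9 'a': node 3→22 (fail-walked)  → match P7@[7:9]
i=10 'a': node 22→16 (fail-walked)
i=11 'a': node 16→16 (fail-walked)
i=12 'a': node 16→16 (fail-walked)
i=13 'a': node 16→16 (fail-walked)
i=14 'c': node 16→17
i=15 'b': node 17→18  → match P5@[12:15]
i=16 'a': node 18→7 (fail-walked)
i=17 'a': node 7→16
i=18 'c': node 16→17
i=19 'b': node 17→18  → match P5@[16:19]
i=20 'a': node 18→7 (fail-walked)
i=21 'a': node 7→16
i=22 'c': node 16→17
i=23 'a': node 17→6 (fail-walked)  → match P2@[22:23]
i=24 'c': node 6→13
i=25 'b': node 13→14
i=26 'b': node 14→15  → match P1@[24:26],P4@[22:26]
i=27 'b': node 15→4 (fail-walked)
i=28 'a': node 4→5  → match P0@[24:28],P7@[26:28]
i=29 'b': node 5→19 (fail-walked)
i=30 'b': node 19→21
i=31 'a': node 21→22  → match P7@[29:31]
i=32 'c': node 22→8 (fail-walked)
i=33 'b': node 8→2 (fail-walked)
i=34 'b': node 2→3  → match P1@[32:34]
i=35 'c': node 3→20 (fail-walked)  → match P6@[34:35]
i=36 'c': node 20→1 (fail-walked)
i=37 'b': node 1→2
i=38 'c': node 2→20 (fail-walked)  → match P6@[37:38]
i=39 'c': node 20→1 (fail-walked)
i=40 'a': node 1→6  → match P2@[39:40]
i=41 'c': node 6→13
i=42 'c': node 13→9 (fail-walked)
i=43 'a': node 9→10  → match P2@[42:43]
i=44 'a': node 10→11
i=45 'c': node 11→12  → match P3@[40:45]
i=46 'a': node 12→6 (fail-walked)  → match P2@[45:46]
i=47 'b': node 6→19 (fail-walked)
i=48 'b': node 19→21
i=49 'b': node 21→21 (fail-walked)
i=50 'b': node 21→21 (fail-walked)
i=51 'b': node 21→21 (fail-walked)
i=52 'b': node 21→21 (fail-walked)
i=53 'a': node 21→22  → match P7@[51:53]
i=54 'c': node 22→8 (fail-walked)
i=55 'b': node 8→2 (fail-walked)
i=56 'b': node 2→3  → match P1@[54:56]
i=57 'c': node 3→20 (fail-walked)  → match P6@[56:57]
i=58 'b': node 20→2 (fail-walked)
i=59 'b': node 2→3  → match P1@[57:59]
i=60 'b': node 3→4
i=61 'a': node 4→5  → match P0@[57:61],P7@[59:61]
i=62 'b': node 5→19 (fail-walked)
i=63 'c': node 19→20  → match P6@[62:63]
i=64 'a': node 20→6 (fail-walked)  → match P2@[63:64]
i=65 'a': node 6→16 (fail-walked)
i=66 'c': node 16→17

All matches (sorted): [[3,6],[5,1],[6,6],[8,1],[9,7],[15,5],[19,5],[23,2],[26,1],[26,4],[28,0],[28,7],[31,7],[34,1],[35,6],[38,6],[40,2],[43,2],[45,3],[46,2],[53,7],[56,1],[57,6],[59,1],[61,0],[61,7],[63,6],[64,2]]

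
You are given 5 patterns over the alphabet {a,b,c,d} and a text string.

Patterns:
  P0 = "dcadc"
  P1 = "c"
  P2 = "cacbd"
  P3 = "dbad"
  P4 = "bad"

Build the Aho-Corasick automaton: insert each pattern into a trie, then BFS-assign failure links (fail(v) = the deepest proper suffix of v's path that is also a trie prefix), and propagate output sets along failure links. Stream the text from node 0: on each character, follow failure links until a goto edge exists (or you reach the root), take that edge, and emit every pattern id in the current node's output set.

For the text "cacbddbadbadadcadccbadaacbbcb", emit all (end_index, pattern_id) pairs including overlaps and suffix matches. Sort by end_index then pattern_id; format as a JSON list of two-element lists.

Construct AC machine:
Trie (insert patterns):
  n0 'ε': b→14 c→6 d→1
  n1 'd': b→11 c→2
  n2 'dc': a→3
  n3 'dca': d→4
  n4 'dcad': c→5
  n5 'dcadc': ·  [P0 ends]
  n6 'c': a→7  [P1 ends]
  n7 'ca': c→8
  n8 'cac': b→9
  n9 'cacb': d→10
  n10 'cacbd': ·  [P2 ends]
  n11 'db': a→12
  n12 'dba': d→13
  n13 'dbad': ·  [P3 ends]
  n14 'b': a→15
  n15 'ba': d→16
  n16 'bad': ·  [P4 ends]

BFS fail/out derivation:
  fail(1) 'd': from fail(0)=0 chase 'd': 0 ⇒ 0;  out=∅∪out(0)=∅
  fail(6) 'c': from fail(0)=0 chase 'c': 0 ⇒ 0;  out={1}∪out(0)={1}
  fail(14) 'b': from fail(0)=0 chase 'b': 0 ⇒ 0;  out=∅∪out(0)=∅
  fail(2) 'dc': from fail(1)=0 chase 'c': 0 ⇒ 6;  out=∅∪out(6)={1}
  fail(7) 'ca': from fail(6)=0 chase 'a': 0 ⇒ 0;  out=∅∪out(0)=∅
  fail(11) 'db': from fail(1)=0 chase 'b': 0 ⇒ 14;  out=∅∪out(14)=∅
  fail(15) 'ba': from fail(14)=0 chase 'a': 0 ⇒ 0;  out=∅∪out(0)=∅
  fail(3) 'dca': from fail(2)=6 chase 'a': 6 ⇒ 7;  out=∅∪out(7)=∅
  fail(8) 'cac': from fail(7)=0 chase 'c': 0 ⇒ 6;  out=∅∪out(6)={1}
  fail(12) 'dba': from fail(11)=14 chase 'a': 14 ⇒ 15;  out=∅∪out(15)=∅
  fail(16) 'bad': from fail(15)=0 chase 'd': 0 ⇒ 1;  out={4}∪out(1)={4}
  fail(4) 'dcad': from fail(3)=7 chase 'd': 7→0 ⇒ 1;  out=∅∪out(1)=∅
  fail(9) 'cacb': from fail(8)=6 chase 'b': 6→0 ⇒ 14;  out=∅∪out(14)=∅
  fail(13) 'dbad': from fail(12)=15 chase 'd': 15 ⇒ 16;  out={3}∪out(16)={3,4}
  fail(5) 'dcadc': from fail(4)=1 chase 'c': 1 ⇒ 2;  out={0}∪out(2)={0,1}
  fail(10) 'cacbd': from fail(9)=14 chase 'd': 14→0 ⇒ 1;  out={2}∪out(1)={2}

Scan:
i=0 'c': node 0→6  emit P1@[0:0]
i=1 'a': node 6→7
i=2 'c': node 7→8  emit P1@[2:2]
i=3 'b': node 8→9
i=4 'd': node 9→10  emit P2@[0:4]
i=5 'd': node 10→1 ·f
i=6 'b': node 1→11
i=7 'a': node 11→12
i=8 'd': node 12→13  emit P3@[5:8],P4@[6:8]
i=9 'b': node 13→11 ·f
i=10 'a': node 11→12
i=11 'd': node 12→13  emit P3@[8:11],P4@[9:11]
i=12 'a': node 13→0 ·f
i=13 'd': node 0→1
i=14 'c': node 1→2  emit P1@[14:14]
i=15 'a': node 2→3
i=16 'd': node 3→4
i=17 'c': node 4→5  emit P0@[13:17],P1@[17:17]
i=18 'c': node 5→6 ·f  emit P1@[18:18]
i=19 'b': node 6→14 ·f
i=20 'a': node 14→15
i=21 'd': node 15→16  emit P4@[19:21]
i=22 'a': node 16→0 ·f
i=23 'a': node 0→0
i=24 'c': node 0→6  emit P1@[24:24]
i=25 'b': node 6→14 ·f
i=26 'b': node 14→14 ·f
i=27 'c': node 14→6 ·f  emit P1@[27:27]
i=28 'b': node 6→14 ·f

Result: [[0,1],[2,1],[4,2],[8,3],[8,4],[11,3],[11,4],[14,1],[17,0],[17,1],[18,1],[21,4],[24,1],[27,1]]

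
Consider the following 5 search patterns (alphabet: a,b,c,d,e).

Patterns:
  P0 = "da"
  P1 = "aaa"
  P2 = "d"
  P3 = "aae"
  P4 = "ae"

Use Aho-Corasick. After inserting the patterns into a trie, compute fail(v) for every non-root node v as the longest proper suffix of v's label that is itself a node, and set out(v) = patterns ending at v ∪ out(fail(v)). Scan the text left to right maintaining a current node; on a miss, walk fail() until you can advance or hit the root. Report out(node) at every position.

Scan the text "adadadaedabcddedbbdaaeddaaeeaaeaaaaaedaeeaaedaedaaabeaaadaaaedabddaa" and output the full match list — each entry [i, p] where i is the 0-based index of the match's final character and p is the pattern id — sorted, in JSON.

Construct AC machine:
Trie nodes:
  0='ε' goto a→3 d→1
  1='d' goto a→2  ←P2
  2='da' goto ·  ←P0
  3='a' goto a→4 e→7
  4='aa' goto a→5 e→6
  5='aaa' goto ·  ←P1
  6='aae' goto ·  ←P3
  7='ae' goto ·  ←P4

BFS fail/out derivation:
  n1('d'): parent n0 fail=0; on 'd' 0 → fail=0;  out {2}∪∅={2}
  n3('a'): parent n0 fail=0; on 'a' 0 → fail=0;  out ∅∪∅=∅
  n2('da'): parent n1 fail=0; on 'a' 0 → fail=3;  out {0}∪∅={0}
  n4('aa'): parent n3 fail=0; on 'a' 0 → fail=3;  out ∅∪∅=∅
  n7('ae'): parent n3 fail=0; on 'e' 0 → fail=0;  out {4}∪∅={4}
  n5('aaa'): parent n4 fail=3; on 'a' 3 → fail=4;  out {1}∪∅={1}
  n6('aae'): parent n4 fail=3; on 'e' 3 → fail=7;  out {3}∪{4}={3,4}

Text stream:
i=0 'a': node 0→3
i=1 'd': node 3→1 (fail-walked)  ** P2@[1:1]
i=2 'a': node 1→2  ** P0@[1:2]
i=3 'd': node 2→1 (fail-walked)  ** P2@[3:3]
i=4 'a': node 1→2  ** P0@[3:4]
i=5 'd': node 2→1 (fail-walked)  ** P2@[5:5]
i=6 'a': node 1→2  ** P0@[5:6]
i=7 'e': node 2→7 (fail-walked)  ** P4@[6:7]
i=8 'd': node 7→1 (fail-walked)  ** P2@[8:8]
i=9 'a': node 1→2  ** P0@[8:9]
i=10 'b': node 2→0 (fail-walked)
i=11 'c': node 0→0
i=12 'd': node 0→1  ** P2@[12:12]
i=13 'd': node 1→1 (fail-walked)  ** P2@[13:13]
i=14 'e': node 1→0 (fail-walked)
i=15 'd': node 0→1  ** P2@[15:15]
i=16 'b': node 1→0 (fail-walked)
i=17 'b': node 0→0
i=18 'd': node 0→1  ** P2@[18:18]
i=19 'a': node 1→2  ** P0@[18:19]
i=20 'a': node 2→4 (fail-walked)
i=21 'e': node 4→6  ** P3@[19:21],P4@[20:21]
i=22 'd': node 6→1 (fail-walked)  ** P2@[22:22]
i=23 'd': node 1→1 (fail-walked)  ** P2@[23:23]
i=24 'a': node 1→2  ** P0@[23:24]
i=25 'a': node 2→4 (fail-walked)
i=26 'e': node 4→6  ** P3@[24:26],P4@[25:26]
i=27 'e': node 6→0 (fail-walked)
i=28 'a': node 0→3
i=29 'a': node 3→4
i=30 'e': node 4→6  ** P3@[28:30],P4@[29:30]
i=31 'a': node 6→3 (fail-walked)
i=32 'a': node 3→4
i=33 'a': node 4→5  ** P1@[31:33]
i=34 'a': node 5→5 (fail-walked)  ** P1@[32:34]
i=35 'a': node 5→5 (fail-walked)  ** P1@[33:35]
i=36 'e': node 5→6 (fail-walked)  ** P3@[34:36],P4@[35:36]
i=37 'd': node 6→1 (fail-walked)  ** P2@[37:37]
i=38 'a': node 1→2  ** P0@[37:38]
i=39 'e': node 2→7 (fail-walked)  ** P4@[38:39]
i=40 'e': node 7→0 (fail-walked)
i=41 'a': node 0→3
i=42 'a': node 3→4
i=43 'e': node 4→6  ** P3@[41:43],P4@[42:43]
i=44 'd': node 6→1 (fail-walked)  ** P2@[44:44]
i=45 'a': node 1→2  ** P0@[44:45]
i=46 'e': node 2→7 (fail-walked)  ** P4@[45:46]
i=47 'd': node 7→1 (fail-walked)  ** P2@[47:47]
i=48 'a': node 1→2  ** P0@[47:48]
i=49 'a': node 2→4 (fail-walked)
i=50 'a': node 4→5  ** P1@[48:50]
i=51 'b': node 5→0 (fail-walked)
i=52 'e': node 0→0
i=53 'a': node 0→3
i=54 'a': node 3→4
i=55 'a': node 4→5  ** P1@[53:55]
i=56 'd': node 5→1 (fail-walked)  ** P2@[56:56]
i=57 'a': node 1→2  ** P0@[56:57]
i=58 'a': node 2→4 (fail-walked)
i=59 'a': node 4→5  ** P1@[57:59]
i=60 'e': node 5→6 (fail-walked)  ** P3@[58:60],P4@[59:60]
i=61 'd': node 6→1 (fail-walked)  ** P2@[61:61]
i=62 'a': node 1→2  ** P0@[61:62]
i=63 'b': node 2→0 (fail-walked)
i=64 'd': node 0→1  ** P2@[64:64]
i=65 'd': node 1→1 (fail-walked)  ** P2@[65:65]
i=66 'a': node 1→2  ** P0@[65:66]
i=67 'a': node 2→4 (fail-walked)

Matches: [[1,2],[2,0],[3,2],[4,0],[5,2],[6,0],[7,4],[8,2],[9,0],[12,2],[13,2],[15,2],[18,2],[19,0],[21,3],[21,4],[22,2],[23,2],[24,0],[26,3],[26,4],[30,3],[30,4],[33,1],[34,1],[35,1],[36,3],[36,4],[37,2],[38,0],[39,4],[43,3],[43,4],[44,2],[45,0],[46,4],[47,2],[48,0],[50,1],[55,1],[56,2],[57,0],[59,1],[60,3],[60,4],[61,2],[62,0],[64,2],[65,2],[66,0]]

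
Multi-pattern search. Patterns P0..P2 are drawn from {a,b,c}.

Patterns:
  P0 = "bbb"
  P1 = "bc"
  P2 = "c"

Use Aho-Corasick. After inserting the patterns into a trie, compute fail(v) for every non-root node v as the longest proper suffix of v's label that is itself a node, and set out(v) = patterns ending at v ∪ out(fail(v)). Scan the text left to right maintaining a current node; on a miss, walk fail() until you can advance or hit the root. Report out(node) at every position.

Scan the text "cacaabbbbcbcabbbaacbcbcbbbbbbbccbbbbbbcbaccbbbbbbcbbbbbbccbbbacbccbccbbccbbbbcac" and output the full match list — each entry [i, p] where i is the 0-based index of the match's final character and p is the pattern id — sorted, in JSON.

Build:
Trie (insert patterns):
  n0 'ε': b→1 c→5
  n1 'b': b→2 c→4
  n2 'bb': b→3
  n3 'bbb': ·  ←P0
  n4 'bc': ·  ←P1
  n5 'c': ·  ←P2

Failure links (BFS by depth):
  fail(1) 'b': from fail(0)=0 chase 'b': 0 ⇒ 0;  out=∅∪out(0)=∅
  fail(5) 'c': from fail(0)=0 chase 'c': 0 ⇒ 0;  out={2}∪out(0)={2}
  fail(2) 'bb': from fail(1)=0 chase 'b': 0 ⇒ 1;  out=∅∪out(1)=∅
  fail(4) 'bc': from fail(1)=0 chase 'c': 0 ⇒ 5;  out={1}∪out(5)={1,2}
  fail(3) 'bbb': from fail(2)=1 chase 'b': 1 ⇒ 2;  out={0}∪out(2)={0}

Scan:
[0] read 'c'  n0⇒n5  emit P2@[0:0]
[1] read 'a'  n5⇒n0 (fail-walked)
[2] read 'c'  n0⇒n5  emit P2@[2:2]
[3] read 'a'  n5⇒n0 (fail-walked)
[4] read 'a'  n0⇒n0
[5] read 'b'  n0⇒n1
[6] read 'b'  n1⇒n2
[7] read 'b'  n2⇒n3  emit P0@[5:7]
[8] read 'b'  n3⇒n3 (fail-walked)  emit P0@[6:8]
[9] read 'c'  n3⇒n4 (fail-walked)  emit P1@[8:9],P2@[9:9]
[10] read 'b'  n4⇒n1 (fail-walked)
[11] read 'c'  n1⇒n4  emit P1@[10:11],P2@[11:11]
[12] read 'a'  n4⇒n0 (fail-walked)
[13] read 'b'  n0⇒n1
[14] read 'b'  n1⇒n2
[15] read 'b'  n2⇒n3  emit P0@[13:15]
[16] read 'a'  n3⇒n0 (fail-walked)
[17] read 'a'  n0⇒n0
[18] read 'c'  n0⇒n5  emit P2@[18:18]
[19] read 'b'  n5⇒n1 (fail-walked)
[20] read 'c'  n1⇒n4  emit P1@[19:20],P2@[20:20]
[21] read 'b'  n4⇒n1 (fail-walked)
[22] read 'c'  n1⇒n4  emit P1@[21:22],P2@[22:22]
[23] read 'b'  n4⇒n1 (fail-walked)
[24] read 'b'  n1⇒n2
[25] read 'b'  n2⇒n3  emit P0@[23:25]
[26] read 'b'  n3⇒n3 (fail-walked)  emit P0@[24:26]
[27] read 'b'  n3⇒n3 (fail-walked)  emit P0@[25:27]
[28] read 'b'  n3⇒n3 (fail-walked)  emit P0@[26:28]
[29] read 'b'  n3⇒n3 (fail-walked)  emit P0@[27:29]
[30] read 'c'  n3⇒n4 (fail-walked)  emit P1@[29:30],P2@[30:30]
[31] read 'c'  n4⇒n5 (fail-walked)  emit P2@[31:31]
[32] read 'b'  n5⇒n1 (fail-walked)
[33] read 'b'  n1⇒n2
[34] read 'b'  n2⇒n3  emit P0@[32:34]
[35] read 'b'  n3⇒n3 (fail-walked)  emit P0@[33:35]
[36] read 'b'  n3⇒n3 (fail-walked)  emit P0@[34:36]
[37] read 'b'  n3⇒n3 (fail-walked)  emit P0@[35:37]
[38] read 'c'  n3⇒n4 (fail-walked)  emit P1@[37:38],P2@[38:38]
[39] read 'b'  n4⇒n1 (fail-walked)
[40] read 'a'  n1⇒n0 (fail-walked)
[41] read 'c'  n0⇒n5  emit P2@[41:41]
[42] read 'c'  n5⇒n5 (fail-walked)  emit P2@[42:42]
[43] read 'b'  n5⇒n1 (fail-walked)
[44] read 'b'  n1⇒n2
[45] read 'b'  n2⇒n3  emit P0@[43:45]
[46] read 'b'  n3⇒n3 (fail-walked)  emit P0@[44:46]
[47] read 'b'  n3⇒n3 (fail-walked)  emit P0@[45:47]
[48] read 'b'  n3⇒n3 (fail-walked)  emit P0@[46:48]
[49] read 'c'  n3⇒n4 (fail-walked)  emit P1@[48:49],P2@[49:49]
[50] read 'b'  n4⇒n1 (fail-walked)
[51] read 'b'  n1⇒n2
[52] read 'b'  n2⇒n3  emit P0@[50:52]
[53] read 'b'  n3⇒n3 (fail-walked)  emit P0@[51:53]
[54] read 'b'  n3⇒n3 (fail-walked)  emit P0@[52:54]
[55] read 'b'  n3⇒n3 (fail-walked)  emit P0@[53:55]
[56] read 'c'  n3⇒n4 (fail-walked)  emit P1@[55:56],P2@[56:56]
[57] read 'c'  n4⇒n5 (fail-walked)  emit P2@[57:57]
[58] read 'b'  n5⇒n1 (fail-walked)
[59] read 'b'  n1⇒n2
[60] read 'b'  n2⇒n3  emit P0@[58:60]
[61] read 'a'  n3⇒n0 (fail-walked)
[62] read 'c'  n0⇒n5  emit P2@[62:62]
[63] read 'b'  n5⇒n1 (fail-walked)
[64] read 'c'  n1⇒n4  emit P1@[63:64],P2@[64:64]
[65] read 'c'  n4⇒n5 (fail-walked)  emit P2@[65:65]
[66] read 'b'  n5⇒n1 (fail-walked)
[67] read 'c'  n1⇒n4  emit P1@[66:67],P2@[67:67]
[68] read 'c'  n4⇒n5 (fail-walked)  emit P2@[68:68]
[69] read 'b'  n5⇒n1 (fail-walked)
[70] read 'b'  n1⇒n2
[71] read 'c'  n2⇒n4 (fail-walked)  emit P1@[70:71],P2@[71:71]
[72] read 'c'  n4⇒n5 (fail-walked)  emit P2@[72:72]
[73] read 'b'  n5⇒n1 (fail-walked)
[74] read 'b'  n1⇒n2
[75] read 'b'  n2⇒n3  emit P0@[73:75]
[76] read 'b'  n3⇒n3 (fail-walked)  emit P0@[74:76]
[77] read 'c'  n3⇒n4 (fail-walked)  emit P1@[76:77],P2@[77:77]
[78] read 'a'  n4⇒n0 (fail-walked)
[79] read 'c'  n0⇒n5  emit P2@[79:79]

Matches: [[0,2],[2,2],[7,0],[8,0],[9,1],[9,2],[11,1],[11,2],[15,0],[18,2],[20,1],[20,2],[22,1],[22,2],[25,0],[26,0],[27,0],[28,0],[29,0],[30,1],[30,2],[31,2],[34,0],[35,0],[36,0],[37,0],[38,1],[38,2],[41,2],[42,2],[45,0],[46,0],[47,0],[48,0],[49,1],[49,2],[52,0],[53,0],[54,0],[55,0],[56,1],[56,2],[57,2],[60,0],[62,2],[64,1],[64,2],[65,2],[67,1],[67,2],[68,2],[71,1],[71,2],[72,2],[75,0],[76,0],[77,1],[77,2],[79,2]]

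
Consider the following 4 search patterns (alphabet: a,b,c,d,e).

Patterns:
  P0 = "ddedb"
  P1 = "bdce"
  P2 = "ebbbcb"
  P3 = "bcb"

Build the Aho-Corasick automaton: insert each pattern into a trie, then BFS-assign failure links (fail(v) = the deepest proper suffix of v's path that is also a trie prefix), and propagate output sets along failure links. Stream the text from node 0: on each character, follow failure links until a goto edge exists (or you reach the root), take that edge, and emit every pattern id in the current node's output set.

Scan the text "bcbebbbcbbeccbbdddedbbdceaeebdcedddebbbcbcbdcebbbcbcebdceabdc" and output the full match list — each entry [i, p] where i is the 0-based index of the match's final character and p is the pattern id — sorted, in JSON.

Build:
Trie (insert patterns):
  n0 'ε': b→6 d→1 e→10
  n1 'd': d→2
  n2 'dd': e→3
  n3 'dde': d→4
  n4 'dded': b→5
  n5 'ddedb': ·  ←P0
  n6 'b': c→16 d→7
  n7 'bd': c→8
  n8 'bdc': e→9
  n9 'bdce': ·  ←P1
  n10 'e': b→11
  n11 'eb': b→12
  n12 'ebb': b→13
  n13 'ebbb': c→14
  n14 'ebbbc': b→15
  n15 'ebbbcb': ·  ←P2
  n16 'bc': b→17
  n17 'bcb': ·  ←P3

BFS fail/out derivation:
  fail(1) 'd': from fail(0)=0 chase 'd': 0 ⇒ 0;  out=∅∪out(0)=∅
  fail(6) 'b': from fail(0)=0 chase 'b': 0 ⇒ 0;  out=∅∪out(0)=∅
  fail(10) 'e': from fail(0)=0 chase 'e': 0 ⇒ 0;  out=∅∪out(0)=∅
  fail(2) 'dd': from fail(1)=0 chase 'd': 0 ⇒ 1;  out=∅∪out(1)=∅
  fail(7) 'bd': from fail(6)=0 chase 'd': 0 ⇒ 1;  out=∅∪out(1)=∅
  fail(11) 'eb': from fail(10)=0 chase 'b': 0 ⇒ 6;  out=∅∪out(6)=∅
  fail(16) 'bc': from fail(6)=0 chase 'c': 0 ⇒ 0;  out=∅∪out(0)=∅
  fail(3) 'dde': from fail(2)=1 chase 'e': 1→0 ⇒ 10;  out=∅∪out(10)=∅
  fail(8) 'bdc': from fail(7)=1 chase 'c': 1→0 ⇒ 0;  out=∅∪out(0)=∅
  fail(12) 'ebb': from fail(11)=6 chase 'b': 6→0 ⇒ 6;  out=∅∪out(6)=∅
  fail(17) 'bcb': from fail(16)=0 chase 'b': 0 ⇒ 6;  out={3}∪out(6)={3}
  fail(4) 'dded': from fail(3)=10 chase 'd': 10→0 ⇒ 1;  out=∅∪out(1)=∅
  fail(9) 'bdce': from fail(8)=0 chase 'e': 0 ⇒ 10;  out={1}∪out(10)={1}
  fail(13) 'ebbb': from fail(12)=6 chase 'b': 6→0 ⇒ 6;  out=∅∪out(6)=∅
  fail(5) 'ddedb': from fail(4)=1 chase 'b': 1→0 ⇒ 6;  out={0}∪out(6)={0}
  fail(14) 'ebbbc': from fail(13)=6 chase 'c': 6 ⇒ 16;  out=∅∪out(16)=∅
  fail(15) 'ebbbcb': from fail(14)=16 chase 'b': 16 ⇒ 17;  out={2}∪out(17)={2,3}

Scan:
[0] read 'b'  n0⇒n6
[1] read 'c'  n6⇒n16
[2] read 'b'  n16⇒n17  emit P3@[0:2]
[3] read 'e'  n17⇒n10 ·f
[4] read 'b'  n10⇒n11
[5] read 'b'  n11⇒n12
[6] read 'b'  n12⇒n13
[7] read 'c'  n13⇒n14
[8] read 'b'  n14⇒n15  emit P2@[3:8],P3@[6:8]
[9] read 'b'  n15⇒n6 ·f
[10] read 'e'  n6⇒n10 ·f
[11] read 'c'  n10⇒n0 ·f
[12] read 'c'  n0⇒n0
[13] read 'b'  n0⇒n6
[14] read 'b'  n6⇒n6 ·f
[15] read 'd'  n6⇒n7
[16] read 'd'  n7⇒n2 ·f
[17] read 'd'  n2⇒n2 ·f
[18] read 'e'  n2⇒n3
[19] read 'd'  n3⇒n4
[20] read 'b'  n4⇒n5  emit P0@[16:20]
[21] read 'b'  n5⇒n6 ·f
[22] read 'd'  n6⇒n7
[23] read 'c'  n7⇒n8
[24] read 'e'  n8⇒n9  emit P1@[21:24]
[25] read 'a'  n9⇒n0 ·f
[26] read 'e'  n0⇒n10
[27] read 'e'  n10⇒n10 ·f
[28] read 'b'  n10⇒n11
[29] read 'd'  n11⇒n7 ·f
[30] read 'c'  n7⇒n8
[31] read 'e'  n8⇒n9  emit P1@[28:31]
[32] read 'd'  n9⇒n1 ·f
[33] read 'd'  n1⇒n2
[34] read 'd'  n2⇒n2 ·f
[35] read 'e'  n2⇒n3
[36] read 'b'  n3⇒n11 ·f
[37] read 'b'  n11⇒n12
[38] read 'b'  n12⇒n13
[39] read 'c'  n13⇒n14
[40] read 'b'  n14⇒n15  emit P2@[35:40],P3@[38:40]
[41] read 'c'  n15⇒n16 ·f
[42] read 'b'  n16⇒n17  emit P3@[40:42]
[43] read 'd'  n17⇒n7 ·f
[44] read 'c'  n7⇒n8
[45] read 'e'  n8⇒n9  emit P1@[42:45]
[46] read 'b'  n9⇒n11 ·f
[47] read 'b'  n11⇒n12
[48] read 'b'  n12⇒n13
[49] read 'c'  n13⇒n14
[50] read 'b'  n14⇒n15  emit P2@[45:50],P3@[48:50]
[51] read 'c'  n15⇒n16 ·f
[52] read 'e'  n16⇒n10 ·f
[53] read 'b'  n10⇒n11
[54] read 'd'  n11⇒n7 ·f
[55] read 'c'  n7⇒n8
[56] read 'e'  n8⇒n9  emit P1@[53:56]
[57] read 'a'  n9⇒n0 ·f
[58] read 'b'  n0⇒n6
[59] read 'd'  n6⇒n7
[60] read 'c'  n7⇒n8

All matches (sorted): [[2,3],[8,2],[8,3],[20,0],[24,1],[31,1],[40,2],[40,3],[42,3],[45,1],[50,2],[50,3],[56,1]]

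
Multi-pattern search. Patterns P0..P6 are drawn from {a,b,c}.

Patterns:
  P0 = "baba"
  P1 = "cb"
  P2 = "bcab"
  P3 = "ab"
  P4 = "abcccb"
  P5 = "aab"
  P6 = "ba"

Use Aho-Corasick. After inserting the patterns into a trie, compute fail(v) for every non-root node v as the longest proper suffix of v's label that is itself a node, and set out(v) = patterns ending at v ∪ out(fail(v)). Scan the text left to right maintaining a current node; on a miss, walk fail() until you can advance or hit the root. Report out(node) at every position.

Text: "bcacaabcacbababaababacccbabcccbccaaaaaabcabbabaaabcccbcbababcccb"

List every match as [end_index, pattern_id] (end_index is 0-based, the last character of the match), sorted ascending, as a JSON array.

Build automaton:
Trie nodes:
  0='ε' goto a→10 b→1 c→5
  1='b' goto a→2 c→7
  2='ba' goto b→3  [P6 ends]
  3='bab' goto a→4
  4='baba' goto ·  [P0 ends]
  5='c' goto b→6
  6='cb' goto ·  [P1 ends]
  7='bc' goto a→8
  8='bca' goto b→9
  9='bcab' goto ·  [P2 ends]
  10='a' goto a→16 b→11
  11='ab' goto c→12  [P3 ends]
  12='abc' goto c→13
  13='abcc' goto c→14
  14='abccc' goto b→15
  15='abcccb' goto ·  [P4 ends]
  16='aa' goto b→17
  17='aab' goto ·  [P5 ends]

BFS fail/out derivation:
  n1('b'): parent n0 fail=0; on 'b' 0 → fail=0;  out ∅∪∅=∅
  n5('c'): parent n0 fail=0; on 'c' 0 → fail=0;  out ∅∪∅=∅
  n10('a'): parent n0 fail=0; on 'a' 0 → fail=0;  out ∅∪∅=∅
  n2('ba'): parent n1 fail=0; on 'a' 0 → fail=10;  out {6}∪∅={6}
  n6('cb'): parent n5 fail=0; on 'b' 0 → fail=1;  out {1}∪∅={1}
  n7('bc'): parent n1 fail=0; on 'c' 0 → fail=5;  out ∅∪∅=∅
  n11('ab'): parent n10 fail=0; on 'b' 0 → fail=1;  out {3}∪∅={3}
  n16('aa'): parent n10 fail=0; on 'a' 0 → fail=10;  out ∅∪∅=∅
  n3('bab'): parent n2 fail=10; on 'b' 10 → fail=11;  out ∅∪{3}={3}
  n8('bca'): parent n7 fail=5; on 'a' 5→0 → fail=10;  out ∅∪∅=∅
  n12('abc'): parent n11 fail=1; on 'c' 1 → fail=7;  out ∅∪∅=∅
  n17('aab'): parent n16 fail=10; on 'b' 10 → fail=11;  out {5}∪{3}={3,5}
  n4('baba'): parent n3 fail=11; on 'a' 11→1 → fail=2;  out {0}∪{6}={0,6}
  n9('bcab'): parent n8 fail=10; on 'b' 10 → fail=11;  out {2}∪{3}={2,3}
  n13('abcc'): parent n12 fail=7; on 'c' 7→5→0 → fail=5;  out ∅∪∅=∅
  n14('abccc'): parent n13 fail=5; on 'c' 5→0 → fail=5;  out ∅∪∅=∅
  n15('abcccb'): parent n14 fail=5; on 'b' 5 → fail=6;  out {4}∪{1}={1,4}

Text stream:
i=0 'b': node 0→1
i=1 'c': node 1→7
i=2 'a': node 7→8
i=3 'c': node 8→5 (fail-walked)
i=4 'a': node 5→10 (fail-walked)
i=5 'a': node 10→16
i=6 'b': node 16→17  emit P3@[5:6],P5@[4:6]
i=7 'c': node 17→12 (fail-walked)
i=8 'a': node 12→8 (fail-walked)
i=9 'c': node 8→5 (fail-walked)
i=10 'b': node 5→6  emit P1@[9:10]
i=11 'a': node 6→2 (fail-walked)  emit P6@[10:11]
i=12 'b': node 2→3  emit P3@[11:12]
i=13 'a': node 3→4  emit P0@[10:13],P6@[12:13]
i=14 'b': node 4→3 (fail-walked)  emit P3@[13:14]
i=15 'a': node 3→4  emit P0@[12:15],P6@[14:15]
i=16 'a': node 4→16 (fail-walked)
i=17 'b': node 16→17  emit P3@[16:17],P5@[15:17]
i=18 'a': node 17→2 (fail-walked)  emit P6@[17:18]
i=19 'b': node 2→3  emit P3@[18:19]
i=20 'a': node 3→4  emit P0@[17:20],P6@[19:20]
i=21 'c': node 4→5 (fail-walked)
i=22 'c': node 5→5 (fail-walked)
i=23 'c': node 5→5 (fail-walked)
i=24 'b': node 5→6  emit P1@[23:24]
i=25 'a': node 6→2 (fail-walked)  emit P6@[24:25]
i=26 'b': node 2→3  emit P3@[25:26]
i=27 'c': node 3→12 (fail-walked)
i=28 'c': node 12→13
i=29 'c': node 13→14
i=30 'b': node 14→15  emit P1@[29:30],P4@[25:30]
i=31 'c': node 15→7 (fail-walked)
i=32 'c': node 7→5 (fail-walked)
i=33 'a': node 5→10 (fail-walked)
i=34 'a': node 10→16
i=35 'a': node 16→16 (fail-walked)
i=36 'a': node 16→16 (fail-walked)
i=37 'a': node 16→16 (fail-walked)
i=38 'a': node 16→16 (fail-walked)
i=39 'b': node 16→17  emit P3@[38:39],P5@[37:39]
i=40 'c': node 17→12 (fail-walked)
i=41 'a': node 12→8 (fail-walked)
i=42 'b': node 8→9  emit P2@[39:42],P3@[41:42]
i=43 'b': node 9→1 (fail-walked)
i=44 'a': node 1→2  emit P6@[43:44]
i=45 'b': node 2→3  emit P3@[44:45]
i=46 'a': node 3→4  emit P0@[43:46],P6@[45:46]
i=47 'a': node 4→16 (fail-walked)
i=48 'a': node 16→16 (fail-walked)
i=49 'b': node 16→17  emit P3@[48:49],P5@[47:49]
i=50 'c': node 17→12 (fail-walked)
i=51 'c': node 12→13
i=52 'c': node 13→14
i=53 'b': node 14→15  emit P1@[52:53],P4@[48:53]
i=54 'c': node 15→7 (fail-walked)
i=55 'b': node 7→6 (fail-walked)  emit P1@[54:55]
i=56 'a': node 6→2 (fail-walked)  emit P6@[55:56]
i=57 'b': node 2→3  emit P3@[56:57]
i=58 'a': node 3→4  emit P0@[55:58],P6@[57:58]
i=59 'b': node 4→3 (fail-walked)  emit P3@[58:59]
i=60 'c': node 3→12 (fail-walked)
i=61 'c': node 12→13
i=62 'c': node 13→14
i=63 'b': node 14→15  emit P1@[62:63],P4@[58:63]

All matches (sorted): [[6,3],[6,5],[10,1],[11,6],[12,3],[13,0],[13,6],[14,3],[15,0],[15,6],[17,3],[17,5],[18,6],[19,3],[20,0],[20,6],[24,1],[25,6],[26,3],[30,1],[30,4],[39,3],[39,5],[42,2],[42,3],[44,6],[45,3],[46,0],[46,6],[49,3],[49,5],[53,1],[53,4],[55,1],[56,6],[57,3],[58,0],[58,6],[59,3],[63,1],[63,4]]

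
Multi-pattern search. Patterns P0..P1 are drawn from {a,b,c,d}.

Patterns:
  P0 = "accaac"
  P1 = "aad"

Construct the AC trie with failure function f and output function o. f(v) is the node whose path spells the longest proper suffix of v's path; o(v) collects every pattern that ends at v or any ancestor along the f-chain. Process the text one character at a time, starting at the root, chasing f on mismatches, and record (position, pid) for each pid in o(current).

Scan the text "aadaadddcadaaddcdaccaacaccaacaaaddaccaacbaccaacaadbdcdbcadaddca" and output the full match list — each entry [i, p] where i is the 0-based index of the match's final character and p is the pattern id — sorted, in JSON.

Construct AC machine:
Trie (insert patterns):
  0='ε' goto a→1
  1='a' goto a→7 c→2
  2='ac' goto c→3
  3='acc' goto a→4
  4='acca' goto a→5
  5='accaa' goto c→6
  6='accaac' goto ·  ←P0
  7='aa' goto d→8
  8='aad' goto ·  ←P1

Failure links (BFS by depth):
  n1('a'): parent n0 fail=0; on 'a' 0 → fail=0;  out ∅∪∅=∅
  n2('ac'): parent n1 fail=0; on 'c' 0 → fail=0;  out ∅∪∅=∅
  n7('aa'): parent n1 fail=0; on 'a' 0 → fail=1;  out ∅∪∅=∅
  n3('acc'): parent n2 fail=0; on 'c' 0 → fail=0;  out ∅∪∅=∅
  n8('aad'): parent n7 fail=1; on 'd' 1→0 → fail=0;  out {1}∪∅={1}
  n4('acca'): parent n3 fail=0; on 'a' 0 → fail=1;  out ∅∪∅=∅
  n5('accaa'): parent n4 fail=1; on 'a' 1 → fail=7;  out ∅∪∅=∅
  n6('accaac'): parent n5 fail=7; on 'c' 7→1 → fail=2;  out {0}∪∅={0}

Text stream:
i=0 'a': node 0→1
i=1 'a': node 1→7
i=2 'd': node 7→8  ** P1@[0:2]
i=3 'a': node 8→1 (via fail)
i=4 'a': node 1→7
i=5 'd': node 7→8  ** P1@[3:5]
i=6 'd': node 8→0 (via fail)
i=7 'd': node 0→0
i=8 'c': node 0→0
i=9 'a': node 0→1
i=10 'd': node 1→0 (via fail)
i=11 'a': node 0→1
i=12 'a': node 1→7
i=13 'd': node 7→8  ** P1@[11:13]
i=14 'd': node 8→0 (via fail)
i=15 'c': node 0→0
i=16 'd': node 0→0
i=17 'a': node 0→1
i=18 'c': node 1→2
i=19 'c': node 2→3
i=20 'a': node 3→4
i=21 'a': node 4→5
i=22 'c': node 5→6  ** P0@[17:22]
i=23 'a': node 6→1 (via fail)
i=24 'c': node 1→2
i=25 'c': node 2→3
i=26 'a': node 3→4
i=27 'a': node 4→5
i=28 'c': node 5→6  ** P0@[23:28]
i=29 'a': node 6→1 (via fail)
i=30 'a': node 1→7
i=31 'a': node 7→7 (via fail)
i=32 'd': node 7→8  ** P1@[30:32]
i=33 'd': node 8→0 (via fail)
i=34 'a': node 0→1
i=35 'c': node 1→2
i=36 'c': node 2→3
i=37 'a': node 3→4
i=38 'a': node 4→5
i=39 'c': node 5→6  ** P0@[34:39]
i=40 'b': node 6→0 (via fail)
i=41 'a': node 0→1
i=42 'c': node 1→2
i=43 'c': node 2→3
i=44 'a': node 3→4
i=45 'a': node 4→5
i=46 'c': node 5→6  ** P0@[41:46]
i=47 'a': node 6→1 (via fail)
i=48 'a': node 1→7
i=49 'd': node 7→8  ** P1@[47:49]
i=50 'b': node 8→0 (via fail)
i=51 'd': node 0→0
i=52 'c': node 0→0
i=53 'd': node 0→0
i=54 'b': node 0→0
i=55 'c': node 0→0
i=56 'a': node 0→1
i=57 'd': node 1→0 (via fail)
i=58 'a': node 0→1
i=59 'd': node 1→0 (via fail)
i=60 'd': node 0→0
i=61 'c': node 0→0
i=62 'a': node 0→1

All matches (sorted): [[2,1],[5,1],[13,1],[22,0],[28,0],[32,1],[39,0],[46,0],[49,1]]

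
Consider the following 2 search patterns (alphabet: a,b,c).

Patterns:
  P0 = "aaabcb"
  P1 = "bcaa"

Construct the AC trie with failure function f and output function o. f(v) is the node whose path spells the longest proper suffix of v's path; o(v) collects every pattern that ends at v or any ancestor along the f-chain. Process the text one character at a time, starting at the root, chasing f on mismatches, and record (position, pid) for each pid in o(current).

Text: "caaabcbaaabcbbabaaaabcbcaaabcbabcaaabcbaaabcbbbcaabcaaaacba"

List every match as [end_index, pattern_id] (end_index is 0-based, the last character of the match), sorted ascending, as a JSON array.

Construct AC machine:
Trie nodes:
  0='ε' goto a→1 b→7
  1='a' goto a→2
  2='aa' goto a→3
  3='aaa' goto b→4
  4='aaab' goto c→5
  5='aaabc' goto b→6
  6='aaabcb' goto ·  [P0 ends]
  7='b' goto c→8
  8='bc' goto a→9
  9='bca' goto a→10
  10='bcaa' goto ·  [P1 ends]

BFS fail/out derivation:
  fail(1) 'a': from fail(0)=0 chase 'a': 0 ⇒ 0;  out=∅∪out(0)=∅
  fail(7) 'b': from fail(0)=0 chase 'b': 0 ⇒ 0;  out=∅∪out(0)=∅
  fail(2) 'aa': from fail(1)=0 chase 'a': 0 ⇒ 1;  out=∅∪out(1)=∅
  fail(8) 'bc': from fail(7)=0 chase 'c': 0 ⇒ 0;  out=∅∪out(0)=∅
  fail(3) 'aaa': from fail(2)=1 chase 'a': 1 ⇒ 2;  out=∅∪out(2)=∅
  fail(9) 'bca': from fail(8)=0 chase 'a': 0 ⇒ 1;  out=∅∪out(1)=∅
  fail(4) 'aaab': from fail(3)=2 chase 'b': 2→1→0 ⇒ 7;  out=∅∪out(7)=∅
  fail(10) 'bcaa': from fail(9)=1 chase 'a': 1 ⇒ 2;  out={1}∪out(2)={1}
  fail(5) 'aaabc': from fail(4)=7 chase 'c': 7 ⇒ 8;  out=∅∪out(8)=∅
  fail(6) 'aaabcb': from fail(5)=8 chase 'b': 8→0 ⇒ 7;  out={0}∪out(7)={0}

Text stream:
[0] read 'c'  n0⇒n0
[1] read 'a'  n0⇒n1
[2] read 'a'  n1⇒n2
[3] read 'a'  n2⇒n3
[4] read 'b'  n3⇒n4
[5] read 'c'  n4⇒n5
[6] read 'b'  n5⇒n6  → match P0@[1:6]
[7] read 'a'  n6⇒n1 (via fail)
[8] read 'a'  n1⇒n2
[9] read 'a'  n2⇒n3
[10] read 'b'  n3⇒n4
[11] read 'c'  n4⇒n5
[12] read 'b'  n5⇒n6  → match P0@[7:12]
[13] read 'b'  n6⇒n7 (via fail)
[14] read 'a'  n7⇒n1 (via fail)
[15] read 'b'  n1⇒n7 (via fail)
[16] read 'a'  n7⇒n1 (via fail)
[17] read 'a'  n1⇒n2
[18] read 'a'  n2⇒n3
[19] read 'a'  n3⇒n3 (via fail)
[20] read 'b'  n3⇒n4
[21] read 'c'  n4⇒n5
[22] read 'b'  n5⇒n6  → match P0@[17:22]
[23] read 'c'  n6⇒n8 (via fail)
[24] read 'a'  n8⇒n9
[25] read 'a'  n9⇒n10  → match P1@[22:25]
[26] read 'a'  n10⇒n3 (via fail)
[27] read 'b'  n3⇒n4
[28] read 'c'  n4⇒n5
[29] read 'b'  n5⇒n6  → match P0@[24:29]
[30] read 'a'  n6⇒n1 (via fail)
[31] read 'b'  n1⇒n7 (via fail)
[32] read 'c'  n7⇒n8
[33] read 'a'  n8⇒n9
[34] read 'a'  n9⇒n10  → match P1@[31:34]
[35] read 'a'  n10⇒n3 (via fail)
[36] read 'b'  n3⇒n4
[37] read 'c'  n4⇒n5
[38] read 'b'  n5⇒n6  → match P0@[33:38]
[39] read 'a'  n6⇒n1 (via fail)
[40] read 'a'  n1⇒n2
[41] read 'a'  n2⇒n3
[42] read 'b'  n3⇒n4
[43] read 'c'  n4⇒n5
[44] read 'b'  n5⇒n6  → match P0@[39:44]
[45] read 'b'  n6⇒n7 (via fail)
[46] read 'b'  n7⇒n7 (via fail)
[47] read 'c'  n7⇒n8
[48] read 'a'  n8⇒n9
[49] read 'a'  n9⇒n10  → match P1@[46:49]
[50] read 'b'  n10⇒n7 (via fail)
[51] read 'c'  n7⇒n8
[52] read 'a'  n8⇒n9
[53] read 'a'  n9⇒n10  → match P1@[50:53]
[54] read 'a'  n10⇒n3 (via fail)
[55] read 'a'  n3⇒n3 (via fail)
[56] read 'c'  n3⇒n0 (via fail)
[57] read 'b'  n0⇒n7
[58] read 'a'  n7⇒n1 (via fail)

All matches (sorted): [[6,0],[12,0],[22,0],[25,1],[29,0],[34,1],[38,0],[44,0],[49,1],[53,1]]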